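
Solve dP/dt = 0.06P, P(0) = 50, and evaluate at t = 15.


The ODE dP/dt = 0.06P has solution P(t) = P(0)e^(0.06t).
Substitute P(0) = 50 and t = 15: P(15) = 50 e^(0.90) ≈ 123.


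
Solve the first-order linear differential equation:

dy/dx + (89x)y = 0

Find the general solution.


P(x) = 89x ⇒ μ = e^((89/2)x²).
Q(x) = 0 so μ y is constant: y = Ce^(-(89/2)x²).


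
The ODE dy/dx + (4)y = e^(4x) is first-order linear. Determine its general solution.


P(x) = 4 ⇒ μ = e^(4x).
(μ y)' = e^(8x) ⇒ μ y = e^(8x)/8 + C.
Divide by μ: y = (1/8)e^(4x) + Ce^(-4x).


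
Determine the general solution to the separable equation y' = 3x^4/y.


Separate variables: y dy = 3x^4 dx.
Integrate both sides: y²/2 = (3/5)x^5 + C₀.
Multiply by 2: y² = (6/5)x^5 + C.


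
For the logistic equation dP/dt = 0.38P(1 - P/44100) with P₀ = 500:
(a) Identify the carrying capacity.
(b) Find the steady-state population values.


Logistic ODE dP/dt = 0.38P(1 - P/44100) has equilibria where dP/dt = 0, i.e. P = 0 or P = 44100.
The coefficient (1 - P/K) = 0 when P = K, identifying K = 44100 as the carrying capacity.
(a) K = 44100; (b) equilibria P = 0 and P = 44100.


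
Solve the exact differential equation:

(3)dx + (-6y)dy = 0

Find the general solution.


Check exactness: ∂M/∂y = 0 and ∂N/∂x = 0; equal, so the equation is exact.
Integrate M with respect to x (treating y as constant): ∫M dx = 3x + h(y).
Differentiate w.r.t. y and set equal to N: the x-dependent terms already match, leaving h'(y) = -6y. Integrate: h(y) = -3y^2.
So F(x,y) = -3y^2 + 3x.
General solution: -3y^2 + 3x = C.


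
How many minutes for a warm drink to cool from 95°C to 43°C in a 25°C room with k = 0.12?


From T(t) = T_a + (T₀ - T_a)e^(-kt), set T(t) = 43:
(43 - 25) / (95 - 25) = e^(-0.12t), so t = -ln(0.257)/0.12 ≈ 11.3 minutes.


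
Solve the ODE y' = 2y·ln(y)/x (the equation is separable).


Separate: dy/[y ln(y)] = 2 dx/x.
Substitute u = ln(y): du/u = 2 dx/x.
Integrate: ln|ln(y)| = 2ln|x| + C₀, hence ln(y) = C·x^2.


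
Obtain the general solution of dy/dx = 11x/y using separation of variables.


Separate variables: y dy = 11x dx.
Integrate both sides: y²/2 = (11/2)x^2 + C₀.
Multiply by 2: y² = 11x^2 + C.


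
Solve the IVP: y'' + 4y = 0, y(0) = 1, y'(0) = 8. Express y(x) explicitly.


Characteristic roots of r² + 4 = 0 are ±2i, so y = C₁cos(2x) + C₂sin(2x).
Apply y(0) = 1: C₁ = 1. Differentiate and apply y'(0) = 8: 2·C₂ = 8, so C₂ = 4.
Particular solution: y = cos(2x) + 4sin(2x).


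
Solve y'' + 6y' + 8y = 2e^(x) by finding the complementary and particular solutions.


Characteristic roots of r² + 6r + 8 = 0 are -2, -4.
y_h = C₁e^(-2x) + C₂e^(-4x).
Forcing exponent 1 is not a characteristic root; try y_p = Ae^(x).
Substitute: A·(1 + (6)·1 + (8)) = A·15 = 2, so A = 2/15.
General solution: y = C₁e^(-2x) + C₂e^(-4x) + (2/15)e^(x).


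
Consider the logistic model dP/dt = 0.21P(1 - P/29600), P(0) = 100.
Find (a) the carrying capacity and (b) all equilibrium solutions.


Logistic ODE dP/dt = 0.21P(1 - P/29600) has equilibria where dP/dt = 0, i.e. P = 0 or P = 29600.
The coefficient (1 - P/K) = 0 when P = K, identifying K = 29600 as the carrying capacity.
(a) K = 29600; (b) equilibria P = 0 and P = 29600.


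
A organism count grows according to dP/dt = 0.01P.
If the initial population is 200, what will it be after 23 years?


The ODE dP/dt = 0.01P has solution P(t) = P(0)e^(0.01t).
Substitute P(0) = 200 and t = 23: P(23) = 200 e^(0.23) ≈ 252.


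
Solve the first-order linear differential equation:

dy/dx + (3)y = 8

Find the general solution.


P(x) = 3, Q(x) = 8; integrating factor μ = e^(3x).
(μ y)' = 8e^(3x) ⇒ μ y = (8/3)e^(3x) + C.
Divide by μ: y = 8/3 + Ce^(-3x).


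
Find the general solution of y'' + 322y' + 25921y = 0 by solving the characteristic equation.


Characteristic equation: r² + 322r + 25921 = 0, i.e. (r + 161)² = 0.
Repeated root r = -161; include an x factor for the second linearly independent solution.
General solution: y = (C₁ + C₂x)e^(-161x).


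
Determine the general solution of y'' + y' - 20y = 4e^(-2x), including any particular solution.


Characteristic roots of r² + r - 20 = 0 are -5, 4.
y_h = C₁e^(-5x) + C₂e^(4x).
Forcing exponent -2 is not a characteristic root; try y_p = Ae^(-2x).
Substitute: A·(4 + (1)·-2 + (-20)) = A·-18 = 4, so A = -2/9.
General solution: y = C₁e^(-5x) + C₂e^(4x) - (2/9)e^(-2x).


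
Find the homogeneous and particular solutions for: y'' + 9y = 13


Homogeneous part: r² + 9 = 0 ⇒ r = ±3i, so y_h = C₁cos(3x) + C₂sin(3x).
Try constant y_p = A; plug in: 9A = 13 ⇒ A = 13/9.
General solution: y = C₁cos(3x) + C₂sin(3x) + 13/9.


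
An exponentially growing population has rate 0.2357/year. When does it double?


Exponential growth: P(t) = P₀ e^(0.2357t). Set P(t)/P₀ = 2: e^(0.2357t) = 2.
Solve: t = ln(2)/0.2357 ≈ 2.94 years.


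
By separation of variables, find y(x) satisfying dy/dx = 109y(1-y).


Separate: dy/[y(1-y)] = 109 dx.
Partial fractions: 1/[y(1-y)] = 1/y + 1/(1-y).
Integrate: ln|y/(1-y)| = 109x + C₀.
Solve for y: y = 1/(1 + Ce^(-109x)).


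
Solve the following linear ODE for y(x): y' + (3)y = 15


P(x) = 3, Q(x) = 15; integrating factor μ = e^(3x).
(μ y)' = 15e^(3x) ⇒ μ y = 5e^(3x) + C.
Divide by μ: y = 5 + Ce^(-3x).


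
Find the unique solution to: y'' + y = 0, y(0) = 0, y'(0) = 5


Characteristic roots of r² + 1 = 0 are ±1i, so y = C₁cos(x) + C₂sin(x).
Apply y(0) = 0: C₁ = 0. Differentiate and apply y'(0) = 5: 1·C₂ = 5, so C₂ = 5.
Particular solution: y = 5sin(x).


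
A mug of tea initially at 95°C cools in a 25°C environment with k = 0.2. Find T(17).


Newton's law: dT/dt = -k(T - T_a) has solution T(t) = T_a + (T₀ - T_a)e^(-kt).
Plug in T_a = 25, T₀ = 95, k = 0.2, t = 17: T(17) = 25 + (70)e^(-3.40) ≈ 27.3°C.


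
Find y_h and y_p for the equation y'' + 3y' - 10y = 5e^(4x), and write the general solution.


Characteristic roots of r² + 3r - 10 = 0 are 2, -5.
y_h = C₁e^(2x) + C₂e^(-5x).
Forcing exponent 4 is not a characteristic root; try y_p = Ae^(4x).
Substitute: A·(16 + (3)·4 + (-10)) = A·18 = 5, so A = 5/18.
General solution: y = C₁e^(2x) + C₂e^(-5x) + (5/18)e^(4x).


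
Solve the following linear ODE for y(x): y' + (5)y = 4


P(x) = 5, Q(x) = 4; integrating factor μ = e^(5x).
(μ y)' = 4e^(5x) ⇒ μ y = (4/5)e^(5x) + C.
Divide by μ: y = 4/5 + Ce^(-5x).


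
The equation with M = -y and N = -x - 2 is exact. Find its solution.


Check exactness: ∂M/∂y = -1 and ∂N/∂x = -1; equal, so the equation is exact.
Integrate M with respect to x (treating y as constant): ∫M dx = -xy + h(y).
Differentiate w.r.t. y and set equal to N: the x-dependent terms already match, leaving h'(y) = -2. Integrate: h(y) = -2y.
So F(x,y) = -xy - 2y.
General solution: -xy - 2y = C.


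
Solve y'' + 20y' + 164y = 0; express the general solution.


Characteristic equation: r² + 20r + 164 = 0.
Discriminant is negative; roots r = -10 ± 8i (complex conjugate pair).
General solution uses e^(α x)(C₁ cos(β x) + C₂ sin(β x)): y = e^(-10x)(C₁cos(8x) + C₂sin(8x)).


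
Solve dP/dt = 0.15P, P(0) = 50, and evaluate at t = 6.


The ODE dP/dt = 0.15P has solution P(t) = P(0)e^(0.15t).
Substitute P(0) = 50 and t = 6: P(6) = 50 e^(0.90) ≈ 123.


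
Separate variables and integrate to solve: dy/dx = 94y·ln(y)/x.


Separate: dy/[y ln(y)] = 94 dx/x.
Substitute u = ln(y): du/u = 94 dx/x.
Integrate: ln|ln(y)| = 94ln|x| + C₀, hence ln(y) = C·x^94.


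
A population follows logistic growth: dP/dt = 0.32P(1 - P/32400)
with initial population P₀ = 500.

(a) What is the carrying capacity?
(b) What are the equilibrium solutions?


Logistic ODE dP/dt = 0.32P(1 - P/32400) has equilibria where dP/dt = 0, i.e. P = 0 or P = 32400.
The coefficient (1 - P/K) = 0 when P = K, identifying K = 32400 as the carrying capacity.
(a) K = 32400; (b) equilibria P = 0 and P = 32400.


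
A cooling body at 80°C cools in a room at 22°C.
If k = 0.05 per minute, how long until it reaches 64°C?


From T(t) = T_a + (T₀ - T_a)e^(-kt), set T(t) = 64:
(64 - 22) / (80 - 22) = e^(-0.05t), so t = -ln(0.724)/0.05 ≈ 6.5 minutes.


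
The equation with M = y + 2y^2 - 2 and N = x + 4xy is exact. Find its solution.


Check exactness: ∂M/∂y = 1 + 4y and ∂N/∂x = 1 + 4y; equal, so the equation is exact.
Integrate M with respect to x (treating y as constant): ∫M dx = xy + 2xy^2 - 2x + h(y).
Differentiate w.r.t. y and set equal to N: all terms match, so h'(y) = 0 and h is a constant absorbed into C.
General solution: xy + 2xy^2 - 2x = C.


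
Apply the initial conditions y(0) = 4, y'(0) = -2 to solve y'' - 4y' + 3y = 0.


Characteristic roots of r² - 4r + 3 = 0 are 1, 3.
General solution y = c₁ e^(x) + c₂ e^(3x).
Apply y(0) = 4: c₁ + c₂ = 4. Apply y'(0) = -2: 1 c₁ + 3 c₂ = -2.
Solve: c₁ = 7, c₂ = -3.
Particular solution: y = 7e^(x) - 3e^(3x).


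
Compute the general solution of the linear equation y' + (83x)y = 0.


P(x) = 83x ⇒ μ = e^((83/2)x²).
Q(x) = 0 so μ y is constant: y = Ce^(-(83/2)x²).


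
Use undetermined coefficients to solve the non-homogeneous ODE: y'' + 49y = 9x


Homogeneous: r² + 49 = 0 ⇒ r = ±7i, y_h = C₁cos(7x) + C₂sin(7x).
Polynomial forcing; try y_p = Ax + B. Then y_p'' + 49 y_p = 49(Ax + B) = 9x, so B = 0 and A = 9/49.
General solution: y = C₁cos(7x) + C₂sin(7x) + (9/49)x.


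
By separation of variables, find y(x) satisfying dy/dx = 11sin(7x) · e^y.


Separate: e^(-y) dy = 11sin(7x) dx.
Integrate: -e^(-y) = -(11/7)cos(7x) + C₀.
Rearrange: e^(-y) = (11/7)cos(7x) + C.


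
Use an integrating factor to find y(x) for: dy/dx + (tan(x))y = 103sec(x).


P(x) = tan(x) ⇒ μ = e^(∫tan(x)dx) = sec(x).
(sec(x) y)' = 103sec²(x) ⇒ sec(x) y = 103tan(x) + C.
Multiply by cos(x): y = 103sin(x) + C·cos(x).


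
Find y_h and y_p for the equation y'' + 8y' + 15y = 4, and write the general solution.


Characteristic roots of r² + 8r + 15 = 0 are -3, -5.
y_h = C₁e^(-3x) + C₂e^(-5x).
Constant forcing; try y_p = A. Then 15A = 4 ⇒ A = 4/15.
General solution: y = C₁e^(-3x) + C₂e^(-5x) + 4/15.


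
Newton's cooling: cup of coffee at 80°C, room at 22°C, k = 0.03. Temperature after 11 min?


Newton's law: dT/dt = -k(T - T_a) has solution T(t) = T_a + (T₀ - T_a)e^(-kt).
Plug in T_a = 22, T₀ = 80, k = 0.03, t = 11: T(11) = 22 + (58)e^(-0.33) ≈ 63.7°C.


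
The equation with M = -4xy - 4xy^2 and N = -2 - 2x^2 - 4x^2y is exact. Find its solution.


Check exactness: ∂M/∂y = -4x - 8xy and ∂N/∂x = -4x - 8xy; equal, so the equation is exact.
Integrate M with respect to x (treating y as constant): ∫M dx = -2x^2y - 2x^2y^2 + h(y).
Differentiate w.r.t. y and set equal to N: the x-dependent terms already match, leaving h'(y) = -2. Integrate: h(y) = -2y.
So F(x,y) = -2y - 2x^2y - 2x^2y^2.
General solution: -2y - 2x^2y - 2x^2y^2 = C.


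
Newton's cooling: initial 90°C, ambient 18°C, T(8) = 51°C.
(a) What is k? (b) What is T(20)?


Newton's law: T(t) = T_a + (T₀ - T_a)e^(-kt).
(a) Use T(8) = 51: (51 - 18)/(90 - 18) = e^(-k·8), so k = -ln(0.458)/8 ≈ 0.0975.
(b) Apply k to t = 20: T(20) = 18 + (72)e^(-1.950) ≈ 28.2°C.


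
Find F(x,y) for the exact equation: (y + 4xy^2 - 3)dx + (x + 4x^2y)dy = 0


Check exactness: ∂M/∂y = 1 + 8xy and ∂N/∂x = 1 + 8xy; equal, so the equation is exact.
Integrate M with respect to x (treating y as constant): ∫M dx = xy + 2x^2y^2 - 3x + h(y).
Differentiate w.r.t. y and set equal to N: all terms match, so h'(y) = 0 and h is a constant absorbed into C.
General solution: xy + 2x^2y^2 - 3x = C.


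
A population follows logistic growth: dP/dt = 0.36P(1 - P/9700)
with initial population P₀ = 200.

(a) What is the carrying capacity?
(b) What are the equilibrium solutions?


Logistic ODE dP/dt = 0.36P(1 - P/9700) has equilibria where dP/dt = 0, i.e. P = 0 or P = 9700.
The coefficient (1 - P/K) = 0 when P = K, identifying K = 9700 as the carrying capacity.
(a) K = 9700; (b) equilibria P = 0 and P = 9700.


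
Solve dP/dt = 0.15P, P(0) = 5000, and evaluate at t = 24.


The ODE dP/dt = 0.15P has solution P(t) = P(0)e^(0.15t).
Substitute P(0) = 5000 and t = 24: P(24) = 5000 e^(3.60) ≈ 182991.


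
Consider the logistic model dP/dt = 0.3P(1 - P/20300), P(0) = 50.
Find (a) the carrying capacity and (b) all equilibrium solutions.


Logistic ODE dP/dt = 0.3P(1 - P/20300) has equilibria where dP/dt = 0, i.e. P = 0 or P = 20300.
The coefficient (1 - P/K) = 0 when P = K, identifying K = 20300 as the carrying capacity.
(a) K = 20300; (b) equilibria P = 0 and P = 20300.


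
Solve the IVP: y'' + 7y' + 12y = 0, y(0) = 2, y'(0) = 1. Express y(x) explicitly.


Characteristic roots of r² + 7r + 12 = 0 are -3, -4.
General solution y = c₁ e^(-3x) + c₂ e^(-4x).
Apply y(0) = 2: c₁ + c₂ = 2. Apply y'(0) = 1: -3 c₁ - 4 c₂ = 1.
Solve: c₁ = 9, c₂ = -7.
Particular solution: y = 9e^(-3x) - 7e^(-4x).


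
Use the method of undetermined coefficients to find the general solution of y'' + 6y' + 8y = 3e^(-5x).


Characteristic roots of r² + 6r + 8 = 0 are -4, -2.
y_h = C₁e^(-4x) + C₂e^(-2x).
Forcing exponent -5 is not a characteristic root; try y_p = Ae^(-5x).
Substitute: A·(25 + (6)·-5 + (8)) = A·3 = 3, so A = 1.
General solution: y = C₁e^(-4x) + C₂e^(-2x) + e^(-5x).


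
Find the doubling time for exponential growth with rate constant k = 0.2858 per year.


Exponential growth: P(t) = P₀ e^(0.2858t). Set P(t)/P₀ = 2: e^(0.2858t) = 2.
Solve: t = ln(2)/0.2858 ≈ 2.43 years.


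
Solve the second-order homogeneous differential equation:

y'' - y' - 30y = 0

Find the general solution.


Characteristic equation: r² - r - 30 = 0.
Factor: (r - 6)(r + 5) = 0 ⇒ r = 6, -5 (distinct real).
General solution: y = C₁e^(6x) + C₂e^(-5x).


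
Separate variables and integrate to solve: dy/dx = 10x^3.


Integrate both sides with respect to x: y = ∫ 10x^3 dx = (5/2)x^4 + C.


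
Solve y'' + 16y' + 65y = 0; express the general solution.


Characteristic equation: r² + 16r + 65 = 0.
Discriminant is negative; roots r = -8 ± 1i (complex conjugate pair).
General solution uses e^(α x)(C₁ cos(β x) + C₂ sin(β x)): y = e^(-8x)(C₁cos(x) + C₂sin(x)).


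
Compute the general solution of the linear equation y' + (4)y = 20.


P(x) = 4, Q(x) = 20; integrating factor μ = e^(4x).
(μ y)' = 20e^(4x) ⇒ μ y = 5e^(4x) + C.
Divide by μ: y = 5 + Ce^(-4x).


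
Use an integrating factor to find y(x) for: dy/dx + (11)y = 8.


P(x) = 11, Q(x) = 8; integrating factor μ = e^(11x).
(μ y)' = 8e^(11x) ⇒ μ y = (8/11)e^(11x) + C.
Divide by μ: y = 8/11 + Ce^(-11x).


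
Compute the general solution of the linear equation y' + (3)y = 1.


P(x) = 3, Q(x) = 1; integrating factor μ = e^(3x).
(μ y)' = e^(3x) ⇒ μ y = (1/3)e^(3x) + C.
Divide by μ: y = 1/3 + Ce^(-3x).


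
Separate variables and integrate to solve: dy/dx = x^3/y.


Separate variables: y dy = x^3 dx.
Integrate both sides: y²/2 = (1/4)x^4 + C₀.
Multiply by 2: y² = (1/2)x^4 + C.


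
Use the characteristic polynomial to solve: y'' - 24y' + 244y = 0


Characteristic equation: r² - 24r + 244 = 0.
Discriminant is negative; roots r = 12 ± 10i (complex conjugate pair).
General solution uses e^(α x)(C₁ cos(β x) + C₂ sin(β x)): y = e^(12x)(C₁cos(10x) + C₂sin(10x)).


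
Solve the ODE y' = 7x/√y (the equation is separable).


Separate: √y dy = 7x dx.
Integrate: (2/3)y^(3/2) = (7/2)x² + C.


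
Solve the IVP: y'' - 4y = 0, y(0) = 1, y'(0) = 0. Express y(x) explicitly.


Characteristic roots of r² - 4 = 0 are 2, -2.
General solution y = c₁ e^(2x) + c₂ e^(-2x).
Apply y(0) = 1: c₁ + c₂ = 1. Apply y'(0) = 0: 2 c₁ - 2 c₂ = 0.
Solve: c₁ = 1/2, c₂ = 1/2.
Particular solution: y = (1/2)e^(2x) + (1/2)e^(-2x).


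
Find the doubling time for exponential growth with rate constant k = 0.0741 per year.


Exponential growth: P(t) = P₀ e^(0.0741t). Set P(t)/P₀ = 2: e^(0.0741t) = 2.
Solve: t = ln(2)/0.0741 ≈ 9.35 years.


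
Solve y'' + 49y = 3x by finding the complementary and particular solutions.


Homogeneous: r² + 49 = 0 ⇒ r = ±7i, y_h = C₁cos(7x) + C₂sin(7x).
Polynomial forcing; try y_p = Ax + B. Then y_p'' + 49 y_p = 49(Ax + B) = 3x, so B = 0 and A = 3/49.
General solution: y = C₁cos(7x) + C₂sin(7x) + (3/49)x.


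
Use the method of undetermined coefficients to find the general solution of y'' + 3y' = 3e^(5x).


Characteristic roots of r² + 3r = 0 are -3, 0.
y_h = C₁e^(-3x) + C₂.
Forcing exponent 5 is not a characteristic root; try y_p = Ae^(5x).
Substitute: A·(25 + (3)·5 + (0)) = A·40 = 3, so A = 3/40.
General solution: y = C₁e^(-3x) + C₂ + (3/40)e^(5x).


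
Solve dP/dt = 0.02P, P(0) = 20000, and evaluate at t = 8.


The ODE dP/dt = 0.02P has solution P(t) = P(0)e^(0.02t).
Substitute P(0) = 20000 and t = 8: P(8) = 20000 e^(0.16) ≈ 23470.


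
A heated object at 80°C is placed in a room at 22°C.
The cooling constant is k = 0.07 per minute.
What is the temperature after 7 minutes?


Newton's law: dT/dt = -k(T - T_a) has solution T(t) = T_a + (T₀ - T_a)e^(-kt).
Plug in T_a = 22, T₀ = 80, k = 0.07, t = 7: T(7) = 22 + (58)e^(-0.49) ≈ 57.5°C.


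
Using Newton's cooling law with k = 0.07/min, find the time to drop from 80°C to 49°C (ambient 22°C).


From T(t) = T_a + (T₀ - T_a)e^(-kt), set T(t) = 49:
(49 - 22) / (80 - 22) = e^(-0.07t), so t = -ln(0.466)/0.07 ≈ 10.9 minutes.


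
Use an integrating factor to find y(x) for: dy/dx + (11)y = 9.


P(x) = 11, Q(x) = 9; integrating factor μ = e^(11x).
(μ y)' = 9e^(11x) ⇒ μ y = (9/11)e^(11x) + C.
Divide by μ: y = 9/11 + Ce^(-11x).


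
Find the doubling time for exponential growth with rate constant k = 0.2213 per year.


Exponential growth: P(t) = P₀ e^(0.2213t). Set P(t)/P₀ = 2: e^(0.2213t) = 2.
Solve: t = ln(2)/0.2213 ≈ 3.13 years.


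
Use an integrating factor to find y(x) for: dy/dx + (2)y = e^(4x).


P(x) = 2 ⇒ μ = e^(2x).
(μ y)' = e^(6x) ⇒ μ y = e^(6x)/6 + C.
Divide by μ: y = (1/6)e^(4x) + Ce^(-2x).


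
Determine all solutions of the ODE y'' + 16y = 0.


Characteristic equation: r² + 16 = 0.
Discriminant is negative; roots r = 0 ± 4i (complex conjugate pair).
General solution uses e^(α x)(C₁ cos(β x) + C₂ sin(β x)): y = C₁cos(4x) + C₂sin(4x).


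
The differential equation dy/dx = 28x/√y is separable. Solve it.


Separate: √y dy = 28x dx.
Integrate: (2/3)y^(3/2) = 14x² + C.


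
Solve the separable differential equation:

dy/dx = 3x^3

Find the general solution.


Integrate both sides with respect to x: y = ∫ 3x^3 dx = (3/4)x^4 + C.


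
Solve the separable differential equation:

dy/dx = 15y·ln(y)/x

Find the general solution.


Separate: dy/[y ln(y)] = 15 dx/x.
Substitute u = ln(y): du/u = 15 dx/x.
Integrate: ln|ln(y)| = 15ln|x| + C₀, hence ln(y) = C·x^15.


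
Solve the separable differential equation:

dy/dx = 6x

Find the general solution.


Integrate both sides with respect to x: y = ∫ 6x dx = 3x^2 + C.


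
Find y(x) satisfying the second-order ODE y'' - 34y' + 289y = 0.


Characteristic equation: r² - 34r + 289 = 0, i.e. (r - 17)² = 0.
Repeated root r = 17; include an x factor for the second linearly independent solution.
General solution: y = (C₁ + C₂x)e^(17x).


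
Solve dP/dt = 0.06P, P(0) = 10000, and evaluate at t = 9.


The ODE dP/dt = 0.06P has solution P(t) = P(0)e^(0.06t).
Substitute P(0) = 10000 and t = 9: P(9) = 10000 e^(0.54) ≈ 17160.


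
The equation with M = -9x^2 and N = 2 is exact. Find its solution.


Check exactness: ∂M/∂y = 0 and ∂N/∂x = 0; equal, so the equation is exact.
Integrate M with respect to x (treating y as constant): ∫M dx = -3x^3 + h(y).
Differentiate w.r.t. y and set equal to N: the x-dependent terms already match, leaving h'(y) = 2. Integrate: h(y) = 2y.
So F(x,y) = -3x^3 + 2y.
General solution: -3x^3 + 2y = C.


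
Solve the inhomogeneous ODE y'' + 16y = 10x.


Homogeneous: r² + 16 = 0 ⇒ r = ±4i, y_h = C₁cos(4x) + C₂sin(4x).
Polynomial forcing; try y_p = Ax + B. Then y_p'' + 16 y_p = 16(Ax + B) = 10x, so B = 0 and A = 5/8.
General solution: y = C₁cos(4x) + C₂sin(4x) + (5/8)x.


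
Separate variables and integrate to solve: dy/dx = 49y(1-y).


Separate: dy/[y(1-y)] = 49 dx.
Partial fractions: 1/[y(1-y)] = 1/y + 1/(1-y).
Integrate: ln|y/(1-y)| = 49x + C₀.
Solve for y: y = 1/(1 + Ce^(-49x)).


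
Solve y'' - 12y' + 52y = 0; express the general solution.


Characteristic equation: r² - 12r + 52 = 0.
Discriminant is negative; roots r = 6 ± 4i (complex conjugate pair).
General solution uses e^(α x)(C₁ cos(β x) + C₂ sin(β x)): y = e^(6x)(C₁cos(4x) + C₂sin(4x)).


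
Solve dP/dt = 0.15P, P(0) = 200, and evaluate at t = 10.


The ODE dP/dt = 0.15P has solution P(t) = P(0)e^(0.15t).
Substitute P(0) = 200 and t = 10: P(10) = 200 e^(1.50) ≈ 896.


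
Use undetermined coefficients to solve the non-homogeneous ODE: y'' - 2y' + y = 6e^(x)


Characteristic polynomial (r - 1)² = 0; repeated root r = 1.
y_h = (C₁ + C₂x)e^(x). Forcing matches the repeated root (resonance), so try y_p = Ax² e^(x).
Substitute and solve for A: 2A = 6, so A = 3.
General solution: y = (C₁ + C₂x + 3x²)e^(x).


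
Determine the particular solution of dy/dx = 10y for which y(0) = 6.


General solution of y' = 10y is y = Ce^(10x).
Apply y(0) = 6: C = 6.
Particular solution: y = 6e^(10x).


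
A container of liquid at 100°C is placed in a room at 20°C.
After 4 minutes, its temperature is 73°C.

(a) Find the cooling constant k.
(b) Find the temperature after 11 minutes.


Newton's law: T(t) = T_a + (T₀ - T_a)e^(-kt).
(a) Use T(4) = 73: (73 - 20)/(100 - 20) = e^(-k·4), so k = -ln(0.662)/4 ≈ 0.1029.
(b) Apply k to t = 11: T(11) = 20 + (80)e^(-1.132) ≈ 45.8°C.


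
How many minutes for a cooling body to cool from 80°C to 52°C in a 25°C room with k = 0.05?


From T(t) = T_a + (T₀ - T_a)e^(-kt), set T(t) = 52:
(52 - 25) / (80 - 25) = e^(-0.05t), so t = -ln(0.491)/0.05 ≈ 14.2 minutes.


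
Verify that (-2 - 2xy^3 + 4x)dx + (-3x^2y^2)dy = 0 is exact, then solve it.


Check exactness: ∂M/∂y = -6xy^2 and ∂N/∂x = -6xy^2; equal, so the equation is exact.
Integrate M with respect to x (treating y as constant): ∫M dx = -2x - x^2y^3 + 2x^2 + h(y).
Differentiate w.r.t. y and set equal to N: all terms match, so h'(y) = 0 and h is a constant absorbed into C.
General solution: -2x - x^2y^3 + 2x^2 = C.


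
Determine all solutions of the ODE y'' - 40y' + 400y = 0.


Characteristic equation: r² - 40r + 400 = 0, i.e. (r - 20)² = 0.
Repeated root r = 20; include an x factor for the second linearly independent solution.
General solution: y = (C₁ + C₂x)e^(20x).


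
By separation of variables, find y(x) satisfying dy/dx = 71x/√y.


Separate: √y dy = 71x dx.
Integrate: (2/3)y^(3/2) = (71/2)x² + C.


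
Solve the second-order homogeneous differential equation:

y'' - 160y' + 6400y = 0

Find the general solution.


Characteristic equation: r² - 160r + 6400 = 0, i.e. (r - 80)² = 0.
Repeated root r = 80; include an x factor for the second linearly independent solution.
General solution: y = (C₁ + C₂x)e^(80x).


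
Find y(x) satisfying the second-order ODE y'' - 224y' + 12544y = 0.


Characteristic equation: r² - 224r + 12544 = 0, i.e. (r - 112)² = 0.
Repeated root r = 112; include an x factor for the second linearly independent solution.
General solution: y = (C₁ + C₂x)e^(112x).


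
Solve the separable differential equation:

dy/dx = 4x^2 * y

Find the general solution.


Separate variables: dy/y = 4x^2 dx.
Integrate: ln|y| = (4/3)x^3 + C₀.
Exponentiate: y = Ce^((4/3)x^3).


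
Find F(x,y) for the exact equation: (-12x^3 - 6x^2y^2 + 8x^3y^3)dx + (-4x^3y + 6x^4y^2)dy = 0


Check exactness: ∂M/∂y = -12x^2y + 24x^3y^2 and ∂N/∂x = -12x^2y + 24x^3y^2; equal, so the equation is exact.
Integrate M with respect to x (treating y as constant): ∫M dx = -3x^4 - 2x^3y^2 + 2x^4y^3 + h(y).
Differentiate w.r.t. y and set equal to N: all terms match, so h'(y) = 0 and h is a constant absorbed into C.
General solution: -3x^4 - 2x^3y^2 + 2x^4y^3 = C.


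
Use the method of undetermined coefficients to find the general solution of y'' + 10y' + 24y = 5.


Characteristic roots of r² + 10r + 24 = 0 are -6, -4.
y_h = C₁e^(-6x) + C₂e^(-4x).
Constant forcing; try y_p = A. Then 24A = 5 ⇒ A = 5/24.
General solution: y = C₁e^(-6x) + C₂e^(-4x) + 5/24.


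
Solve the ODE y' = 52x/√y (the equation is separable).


Separate: √y dy = 52x dx.
Integrate: (2/3)y^(3/2) = 26x² + C.


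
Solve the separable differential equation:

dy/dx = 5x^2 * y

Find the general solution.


Separate variables: dy/y = 5x^2 dx.
Integrate: ln|y| = (5/3)x^3 + C₀.
Exponentiate: y = Ce^((5/3)x^3).


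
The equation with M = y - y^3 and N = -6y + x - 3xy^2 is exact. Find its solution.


Check exactness: ∂M/∂y = 1 - 3y^2 and ∂N/∂x = 1 - 3y^2; equal, so the equation is exact.
Integrate M with respect to x (treating y as constant): ∫M dx = xy - xy^3 + h(y).
Differentiate w.r.t. y and set equal to N: the x-dependent terms already match, leaving h'(y) = -6y. Integrate: h(y) = -3y^2.
So F(x,y) = -3y^2 + xy - xy^3.
General solution: -3y^2 + xy - xy^3 = C.


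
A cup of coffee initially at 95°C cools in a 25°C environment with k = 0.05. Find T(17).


Newton's law: dT/dt = -k(T - T_a) has solution T(t) = T_a + (T₀ - T_a)e^(-kt).
Plug in T_a = 25, T₀ = 95, k = 0.05, t = 17: T(17) = 25 + (70)e^(-0.85) ≈ 54.9°C.


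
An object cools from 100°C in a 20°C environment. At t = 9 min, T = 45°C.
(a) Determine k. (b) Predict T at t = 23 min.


Newton's law: T(t) = T_a + (T₀ - T_a)e^(-kt).
(a) Use T(9) = 45: (45 - 20)/(100 - 20) = e^(-k·9), so k = -ln(0.312)/9 ≈ 0.1292.
(b) Apply k to t = 23: T(23) = 20 + (80)e^(-2.972) ≈ 24.1°C.


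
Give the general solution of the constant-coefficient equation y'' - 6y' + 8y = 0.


Characteristic equation: r² - 6r + 8 = 0.
Factor: (r - 4)(r - 2) = 0 ⇒ r = 4, 2 (distinct real).
General solution: y = C₁e^(4x) + C₂e^(2x).


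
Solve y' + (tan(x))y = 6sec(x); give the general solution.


P(x) = tan(x) ⇒ μ = e^(∫tan(x)dx) = sec(x).
(sec(x) y)' = 6sec²(x) ⇒ sec(x) y = 6tan(x) + C.
Multiply by cos(x): y = 6sin(x) + C·cos(x).


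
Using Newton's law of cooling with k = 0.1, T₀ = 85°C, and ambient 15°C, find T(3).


Newton's law: dT/dt = -k(T - T_a) has solution T(t) = T_a + (T₀ - T_a)e^(-kt).
Plug in T_a = 15, T₀ = 85, k = 0.1, t = 3: T(3) = 15 + (70)e^(-0.30) ≈ 66.9°C.


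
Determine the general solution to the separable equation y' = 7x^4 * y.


Separate variables: dy/y = 7x^4 dx.
Integrate: ln|y| = (7/5)x^5 + C₀.
Exponentiate: y = Ce^((7/5)x^5).


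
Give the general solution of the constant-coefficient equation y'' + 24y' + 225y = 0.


Characteristic equation: r² + 24r + 225 = 0.
Discriminant is negative; roots r = -12 ± 9i (complex conjugate pair).
General solution uses e^(α x)(C₁ cos(β x) + C₂ sin(β x)): y = e^(-12x)(C₁cos(9x) + C₂sin(9x)).


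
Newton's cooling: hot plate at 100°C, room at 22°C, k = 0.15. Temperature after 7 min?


Newton's law: dT/dt = -k(T - T_a) has solution T(t) = T_a + (T₀ - T_a)e^(-kt).
Plug in T_a = 22, T₀ = 100, k = 0.15, t = 7: T(7) = 22 + (78)e^(-1.05) ≈ 49.3°C.


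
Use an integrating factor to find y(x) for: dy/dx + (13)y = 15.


P(x) = 13, Q(x) = 15; integrating factor μ = e^(13x).
(μ y)' = 15e^(13x) ⇒ μ y = (15/13)e^(13x) + C.
Divide by μ: y = 15/13 + Ce^(-13x).


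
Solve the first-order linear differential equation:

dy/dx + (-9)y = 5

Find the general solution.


P(x) = -9 ⇒ μ = e^(-9x).
(μ y)' = 5e^(-9x) ⇒ μ y = -(5/9)e^(-9x) + C.
Divide by μ: y = -5/9 + Ce^(9x).


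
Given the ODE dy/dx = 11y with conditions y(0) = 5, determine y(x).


General solution of y' = 11y is y = Ce^(11x).
Apply y(0) = 5: C = 5.
Particular solution: y = 5e^(11x).


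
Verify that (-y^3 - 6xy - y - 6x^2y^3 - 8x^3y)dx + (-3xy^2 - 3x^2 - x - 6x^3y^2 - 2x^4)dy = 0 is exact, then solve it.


Check exactness: ∂M/∂y = -3y^2 - 6x - 1 - 18x^2y^2 - 8x^3 and ∂N/∂x = -3y^2 - 6x - 1 - 18x^2y^2 - 8x^3; equal, so the equation is exact.
Integrate M with respect to x (treating y as constant): ∫M dx = -xy^3 - 3x^2y - xy - 2x^3y^3 - 2x^4y + h(y).
Differentiate w.r.t. y and set equal to N: all terms match, so h'(y) = 0 and h is a constant absorbed into C.
General solution: -xy^3 - 3x^2y - xy - 2x^3y^3 - 2x^4y = C.


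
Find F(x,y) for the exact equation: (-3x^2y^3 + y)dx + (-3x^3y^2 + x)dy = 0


Check exactness: ∂M/∂y = -9x^2y^2 + 1 and ∂N/∂x = -9x^2y^2 + 1; equal, so the equation is exact.
Integrate M with respect to x (treating y as constant): ∫M dx = -x^3y^3 + xy + h(y).
Differentiate w.r.t. y and set equal to N: all terms match, so h'(y) = 0 and h is a constant absorbed into C.
General solution: -x^3y^3 + xy = C.


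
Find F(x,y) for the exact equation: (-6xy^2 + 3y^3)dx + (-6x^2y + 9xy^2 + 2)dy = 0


Check exactness: ∂M/∂y = -12xy + 9y^2 and ∂N/∂x = -12xy + 9y^2; equal, so the equation is exact.
Integrate M with respect to x (treating y as constant): ∫M dx = -3x^2y^2 + 3xy^3 + h(y).
Differentiate w.r.t. y and set equal to N: the x-dependent terms already match, leaving h'(y) = 2. Integrate: h(y) = 2y.
So F(x,y) = -3x^2y^2 + 3xy^3 + 2y.
General solution: -3x^2y^2 + 3xy^3 + 2y = C.


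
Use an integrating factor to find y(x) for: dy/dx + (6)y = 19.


P(x) = 6, Q(x) = 19; integrating factor μ = e^(6x).
(μ y)' = 19e^(6x) ⇒ μ y = (19/6)e^(6x) + C.
Divide by μ: y = 19/6 + Ce^(-6x).


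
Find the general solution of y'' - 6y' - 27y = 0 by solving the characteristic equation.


Characteristic equation: r² - 6r - 27 = 0.
Factor: (r + 3)(r - 9) = 0 ⇒ r = -3, 9 (distinct real).
General solution: y = C₁e^(-3x) + C₂e^(9x).


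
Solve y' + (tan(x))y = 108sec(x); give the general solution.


P(x) = tan(x) ⇒ μ = e^(∫tan(x)dx) = sec(x).
(sec(x) y)' = 108sec²(x) ⇒ sec(x) y = 108tan(x) + C.
Multiply by cos(x): y = 108sin(x) + C·cos(x).


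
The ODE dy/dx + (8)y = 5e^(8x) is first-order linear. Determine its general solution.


P(x) = 8 ⇒ μ = e^(8x).
(μ y)' = 5e^(16x) ⇒ μ y = (5/16)e^(16x) + C.
Divide by μ: y = (5/16)e^(8x) + Ce^(-8x).


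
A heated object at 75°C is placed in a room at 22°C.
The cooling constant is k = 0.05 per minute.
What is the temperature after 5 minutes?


Newton's law: dT/dt = -k(T - T_a) has solution T(t) = T_a + (T₀ - T_a)e^(-kt).
Plug in T_a = 22, T₀ = 75, k = 0.05, t = 5: T(5) = 22 + (53)e^(-0.25) ≈ 63.3°C.


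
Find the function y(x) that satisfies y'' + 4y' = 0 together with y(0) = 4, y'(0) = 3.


Characteristic roots of r² + 4r = 0 are 0, -4.
General solution y = c₁ + c₂ e^(-4x).
Apply y(0) = 4: c₁ + c₂ = 4. Apply y'(0) = 3: 0 c₁ - 4 c₂ = 3.
Solve: c₁ = 19/4, c₂ = -3/4.
Particular solution: y = 19/4 - (3/4)e^(-4x).


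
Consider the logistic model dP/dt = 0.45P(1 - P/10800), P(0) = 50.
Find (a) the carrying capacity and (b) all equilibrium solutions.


Logistic ODE dP/dt = 0.45P(1 - P/10800) has equilibria where dP/dt = 0, i.e. P = 0 or P = 10800.
The coefficient (1 - P/K) = 0 when P = K, identifying K = 10800 as the carrying capacity.
(a) K = 10800; (b) equilibria P = 0 and P = 10800.


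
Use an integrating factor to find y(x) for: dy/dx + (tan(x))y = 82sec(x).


P(x) = tan(x) ⇒ μ = e^(∫tan(x)dx) = sec(x).
(sec(x) y)' = 82sec²(x) ⇒ sec(x) y = 82tan(x) + C.
Multiply by cos(x): y = 82sin(x) + C·cos(x).


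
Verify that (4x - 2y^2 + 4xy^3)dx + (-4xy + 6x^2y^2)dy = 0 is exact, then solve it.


Check exactness: ∂M/∂y = -4y + 12xy^2 and ∂N/∂x = -4y + 12xy^2; equal, so the equation is exact.
Integrate M with respect to x (treating y as constant): ∫M dx = 2x^2 - 2xy^2 + 2x^2y^3 + h(y).
Differentiate w.r.t. y and set equal to N: all terms match, so h'(y) = 0 and h is a constant absorbed into C.
General solution: 2x^2 - 2xy^2 + 2x^2y^3 = C.


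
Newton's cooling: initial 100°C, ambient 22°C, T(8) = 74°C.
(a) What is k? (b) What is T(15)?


Newton's law: T(t) = T_a + (T₀ - T_a)e^(-kt).
(a) Use T(8) = 74: (74 - 22)/(100 - 22) = e^(-k·8), so k = -ln(0.667)/8 ≈ 0.0507.
(b) Apply k to t = 15: T(15) = 22 + (78)e^(-0.760) ≈ 58.5°C.


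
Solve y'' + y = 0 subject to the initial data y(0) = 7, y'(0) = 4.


Characteristic roots of r² + 1 = 0 are ±1i, so y = C₁cos(x) + C₂sin(x).
Apply y(0) = 7: C₁ = 7. Differentiate and apply y'(0) = 4: 1·C₂ = 4, so C₂ = 4.
Particular solution: y = 7cos(x) + 4sin(x).


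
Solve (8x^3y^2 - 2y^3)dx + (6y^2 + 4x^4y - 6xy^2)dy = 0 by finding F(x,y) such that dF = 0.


Check exactness: ∂M/∂y = 16x^3y - 6y^2 and ∂N/∂x = 16x^3y - 6y^2; equal, so the equation is exact.
Integrate M with respect to x (treating y as constant): ∫M dx = 2x^4y^2 - 2xy^3 + h(y).
Differentiate w.r.t. y and set equal to N: the x-dependent terms already match, leaving h'(y) = 6y^2. Integrate: h(y) = 2y^3.
So F(x,y) = 2y^3 + 2x^4y^2 - 2xy^3.
General solution: 2y^3 + 2x^4y^2 - 2xy^3 = C.


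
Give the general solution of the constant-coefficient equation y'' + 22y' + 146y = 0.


Characteristic equation: r² + 22r + 146 = 0.
Discriminant is negative; roots r = -11 ± 5i (complex conjugate pair).
General solution uses e^(α x)(C₁ cos(β x) + C₂ sin(β x)): y = e^(-11x)(C₁cos(5x) + C₂sin(5x)).


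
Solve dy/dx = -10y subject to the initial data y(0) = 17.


General solution of y' = -10y is y = Ce^(-10x).
Apply y(0) = 17: C = 17.
Particular solution: y = 17e^(-10x).


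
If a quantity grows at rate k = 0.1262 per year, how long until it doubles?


Exponential growth: P(t) = P₀ e^(0.1262t). Set P(t)/P₀ = 2: e^(0.1262t) = 2.
Solve: t = ln(2)/0.1262 ≈ 5.49 years.


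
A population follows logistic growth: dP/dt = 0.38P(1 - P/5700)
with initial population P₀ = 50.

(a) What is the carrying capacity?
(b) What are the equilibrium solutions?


Logistic ODE dP/dt = 0.38P(1 - P/5700) has equilibria where dP/dt = 0, i.e. P = 0 or P = 5700.
The coefficient (1 - P/K) = 0 when P = K, identifying K = 5700 as the carrying capacity.
(a) K = 5700; (b) equilibria P = 0 and P = 5700.


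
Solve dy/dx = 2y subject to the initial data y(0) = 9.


General solution of y' = 2y is y = Ce^(2x).
Apply y(0) = 9: C = 9.
Particular solution: y = 9e^(2x).


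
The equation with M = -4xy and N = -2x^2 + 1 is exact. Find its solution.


Check exactness: ∂M/∂y = -4x and ∂N/∂x = -4x; equal, so the equation is exact.
Integrate M with respect to x (treating y as constant): ∫M dx = -2x^2y + h(y).
Differentiate w.r.t. y and set equal to N: the x-dependent terms already match, leaving h'(y) = 1. Integrate: h(y) = y.
So F(x,y) = -2x^2y + y.
General solution: -2x^2y + y = C.


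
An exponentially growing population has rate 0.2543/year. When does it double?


Exponential growth: P(t) = P₀ e^(0.2543t). Set P(t)/P₀ = 2: e^(0.2543t) = 2.
Solve: t = ln(2)/0.2543 ≈ 2.73 years.


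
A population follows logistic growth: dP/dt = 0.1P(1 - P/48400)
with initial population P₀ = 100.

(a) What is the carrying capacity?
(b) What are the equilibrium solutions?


Logistic ODE dP/dt = 0.1P(1 - P/48400) has equilibria where dP/dt = 0, i.e. P = 0 or P = 48400.
The coefficient (1 - P/K) = 0 when P = K, identifying K = 48400 as the carrying capacity.
(a) K = 48400; (b) equilibria P = 0 and P = 48400.


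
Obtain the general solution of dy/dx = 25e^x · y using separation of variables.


Separate variables: dy/y = 25e^x dx.
Integrate: ln|y| = 25e^x + C₀.
Exponentiate: y = Ce^(25e^x).


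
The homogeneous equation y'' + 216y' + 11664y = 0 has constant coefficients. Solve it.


Characteristic equation: r² + 216r + 11664 = 0, i.e. (r + 108)² = 0.
Repeated root r = -108; include an x factor for the second linearly independent solution.
General solution: y = (C₁ + C₂x)e^(-108x).


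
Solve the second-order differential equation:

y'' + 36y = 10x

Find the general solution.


Homogeneous: r² + 36 = 0 ⇒ r = ±6i, y_h = C₁cos(6x) + C₂sin(6x).
Polynomial forcing; try y_p = Ax + B. Then y_p'' + 36 y_p = 36(Ax + B) = 10x, so B = 0 and A = 5/18.
General solution: y = C₁cos(6x) + C₂sin(6x) + (5/18)x.


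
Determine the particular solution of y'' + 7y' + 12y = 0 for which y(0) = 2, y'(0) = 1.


Characteristic roots of r² + 7r + 12 = 0 are -4, -3.
General solution y = c₁ e^(-4x) + c₂ e^(-3x).
Apply y(0) = 2: c₁ + c₂ = 2. Apply y'(0) = 1: -4 c₁ - 3 c₂ = 1.
Solve: c₁ = -7, c₂ = 9.
Particular solution: y = -7e^(-4x) + 9e^(-3x).


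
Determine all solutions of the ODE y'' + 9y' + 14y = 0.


Characteristic equation: r² + 9r + 14 = 0.
Factor: (r + 2)(r + 7) = 0 ⇒ r = -2, -7 (distinct real).
General solution: y = C₁e^(-2x) + C₂e^(-7x).


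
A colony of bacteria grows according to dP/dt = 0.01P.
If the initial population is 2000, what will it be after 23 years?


The ODE dP/dt = 0.01P has solution P(t) = P(0)e^(0.01t).
Substitute P(0) = 2000 and t = 23: P(23) = 2000 e^(0.23) ≈ 2517.


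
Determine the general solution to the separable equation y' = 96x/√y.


Separate: √y dy = 96x dx.
Integrate: (2/3)y^(3/2) = 48x² + C.


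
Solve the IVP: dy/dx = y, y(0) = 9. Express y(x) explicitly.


General solution of y' = y is y = Ce^(x).
Apply y(0) = 9: C = 9.
Particular solution: y = 9e^(x).


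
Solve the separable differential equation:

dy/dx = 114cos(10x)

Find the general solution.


g(y) = 1, so integrate directly: y = ∫ 114cos(10x) dx = (57/5)sin(10x) + C.


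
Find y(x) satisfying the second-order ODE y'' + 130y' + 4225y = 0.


Characteristic equation: r² + 130r + 4225 = 0, i.e. (r + 65)² = 0.
Repeated root r = -65; include an x factor for the second linearly independent solution.
General solution: y = (C₁ + C₂x)e^(-65x).


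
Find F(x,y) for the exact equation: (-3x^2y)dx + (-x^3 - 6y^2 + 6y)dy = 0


Check exactness: ∂M/∂y = -3x^2 and ∂N/∂x = -3x^2; equal, so the equation is exact.
Integrate M with respect to x (treating y as constant): ∫M dx = -x^3y + h(y).
Differentiate w.r.t. y and set equal to N: the x-dependent terms already match, leaving h'(y) = -6y^2 + 6y. Integrate: h(y) = -2y^3 + 3y^2.
So F(x,y) = -x^3y - 2y^3 + 3y^2.
General solution: -x^3y - 2y^3 + 3y^2 = C.


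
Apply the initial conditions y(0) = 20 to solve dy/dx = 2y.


General solution of y' = 2y is y = Ce^(2x).
Apply y(0) = 20: C = 20.
Particular solution: y = 20e^(2x).


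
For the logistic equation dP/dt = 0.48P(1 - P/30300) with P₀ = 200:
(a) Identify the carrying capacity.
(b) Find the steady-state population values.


Logistic ODE dP/dt = 0.48P(1 - P/30300) has equilibria where dP/dt = 0, i.e. P = 0 or P = 30300.
The coefficient (1 - P/K) = 0 when P = K, identifying K = 30300 as the carrying capacity.
(a) K = 30300; (b) equilibria P = 0 and P = 30300.


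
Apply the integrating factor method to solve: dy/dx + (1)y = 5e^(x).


P(x) = 1 ⇒ μ = e^(x).
(μ y)' = 5e^(2x) ⇒ μ y = (5/2)e^(2x) + C.
Divide by μ: y = (5/2)e^(x) + Ce^(-x).


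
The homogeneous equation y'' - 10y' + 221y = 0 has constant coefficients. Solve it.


Characteristic equation: r² - 10r + 221 = 0.
Discriminant is negative; roots r = 5 ± 14i (complex conjugate pair).
General solution uses e^(α x)(C₁ cos(β x) + C₂ sin(β x)): y = e^(5x)(C₁cos(14x) + C₂sin(14x)).
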